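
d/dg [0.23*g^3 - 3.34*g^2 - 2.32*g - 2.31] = 0.69*g^2 - 6.68*g - 2.32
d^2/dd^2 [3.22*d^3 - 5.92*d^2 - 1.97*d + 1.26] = 19.32*d - 11.84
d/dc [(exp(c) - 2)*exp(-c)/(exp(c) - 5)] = (-exp(2*c) + 4*exp(c) - 10)*exp(-c)/(exp(2*c) - 10*exp(c) + 25)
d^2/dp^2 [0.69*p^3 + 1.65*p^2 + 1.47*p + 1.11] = 4.14*p + 3.3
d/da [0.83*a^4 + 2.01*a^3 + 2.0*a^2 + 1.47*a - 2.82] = 3.32*a^3 + 6.03*a^2 + 4.0*a + 1.47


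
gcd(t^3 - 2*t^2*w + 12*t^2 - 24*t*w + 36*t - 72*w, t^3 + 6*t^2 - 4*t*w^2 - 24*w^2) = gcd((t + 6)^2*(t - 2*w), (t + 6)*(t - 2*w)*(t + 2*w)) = t^2 - 2*t*w + 6*t - 12*w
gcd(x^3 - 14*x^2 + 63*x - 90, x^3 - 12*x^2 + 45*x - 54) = x^2 - 9*x + 18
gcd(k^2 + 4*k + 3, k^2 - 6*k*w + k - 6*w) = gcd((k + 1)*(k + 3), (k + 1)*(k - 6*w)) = k + 1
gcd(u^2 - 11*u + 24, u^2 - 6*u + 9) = u - 3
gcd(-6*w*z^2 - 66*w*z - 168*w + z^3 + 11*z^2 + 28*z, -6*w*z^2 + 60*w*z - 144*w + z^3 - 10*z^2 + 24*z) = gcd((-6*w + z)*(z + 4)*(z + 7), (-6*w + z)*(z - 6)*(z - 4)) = -6*w + z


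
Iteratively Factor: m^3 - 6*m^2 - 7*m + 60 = (m + 3)*(m^2 - 9*m + 20) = (m - 5)*(m + 3)*(m - 4)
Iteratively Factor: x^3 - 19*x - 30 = (x + 3)*(x^2 - 3*x - 10) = (x - 5)*(x + 3)*(x + 2)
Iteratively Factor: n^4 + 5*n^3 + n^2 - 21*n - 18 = (n + 3)*(n^3 + 2*n^2 - 5*n - 6) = (n + 3)^2*(n^2 - n - 2) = (n - 2)*(n + 3)^2*(n + 1)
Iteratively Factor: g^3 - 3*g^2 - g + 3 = (g + 1)*(g^2 - 4*g + 3) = (g - 3)*(g + 1)*(g - 1)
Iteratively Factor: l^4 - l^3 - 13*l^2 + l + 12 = (l + 1)*(l^3 - 2*l^2 - 11*l + 12) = (l - 4)*(l + 1)*(l^2 + 2*l - 3) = (l - 4)*(l + 1)*(l + 3)*(l - 1)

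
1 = 1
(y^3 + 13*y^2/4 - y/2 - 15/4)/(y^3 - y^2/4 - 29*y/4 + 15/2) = (4*y^2 + y - 5)/(4*y^2 - 13*y + 10)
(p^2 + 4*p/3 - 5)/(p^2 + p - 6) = (p - 5/3)/(p - 2)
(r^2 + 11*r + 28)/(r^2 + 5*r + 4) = (r + 7)/(r + 1)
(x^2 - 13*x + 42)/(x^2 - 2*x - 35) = (x - 6)/(x + 5)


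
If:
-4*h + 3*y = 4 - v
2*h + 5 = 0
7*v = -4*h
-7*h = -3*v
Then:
No Solution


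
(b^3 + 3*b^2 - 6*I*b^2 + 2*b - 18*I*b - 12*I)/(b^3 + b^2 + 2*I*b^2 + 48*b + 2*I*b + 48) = (b + 2)/(b + 8*I)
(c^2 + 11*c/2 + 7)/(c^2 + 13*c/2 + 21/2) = (c + 2)/(c + 3)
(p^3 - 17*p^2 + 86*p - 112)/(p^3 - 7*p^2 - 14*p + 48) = (p - 7)/(p + 3)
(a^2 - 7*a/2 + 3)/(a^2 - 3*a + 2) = (a - 3/2)/(a - 1)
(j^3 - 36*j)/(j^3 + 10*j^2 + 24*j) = (j - 6)/(j + 4)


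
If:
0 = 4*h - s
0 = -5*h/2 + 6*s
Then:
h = 0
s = 0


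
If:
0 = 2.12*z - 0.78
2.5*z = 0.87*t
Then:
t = 1.06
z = 0.37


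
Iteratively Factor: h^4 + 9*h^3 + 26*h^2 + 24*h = (h + 4)*(h^3 + 5*h^2 + 6*h) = h*(h + 4)*(h^2 + 5*h + 6) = h*(h + 2)*(h + 4)*(h + 3)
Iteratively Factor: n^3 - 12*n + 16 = (n + 4)*(n^2 - 4*n + 4) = (n - 2)*(n + 4)*(n - 2)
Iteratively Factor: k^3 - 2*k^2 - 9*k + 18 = (k + 3)*(k^2 - 5*k + 6) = (k - 3)*(k + 3)*(k - 2)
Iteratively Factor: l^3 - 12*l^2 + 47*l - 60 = (l - 4)*(l^2 - 8*l + 15) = (l - 5)*(l - 4)*(l - 3)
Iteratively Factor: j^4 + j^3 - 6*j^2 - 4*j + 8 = (j + 2)*(j^3 - j^2 - 4*j + 4) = (j - 2)*(j + 2)*(j^2 + j - 2) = (j - 2)*(j - 1)*(j + 2)*(j + 2)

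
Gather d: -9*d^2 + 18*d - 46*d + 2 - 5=-9*d^2 - 28*d - 3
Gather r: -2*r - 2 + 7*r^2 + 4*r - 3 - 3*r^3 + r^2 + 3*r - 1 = -3*r^3 + 8*r^2 + 5*r - 6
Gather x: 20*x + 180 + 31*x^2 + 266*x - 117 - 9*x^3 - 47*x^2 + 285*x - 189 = -9*x^3 - 16*x^2 + 571*x - 126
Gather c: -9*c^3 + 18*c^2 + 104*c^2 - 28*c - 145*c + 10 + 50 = -9*c^3 + 122*c^2 - 173*c + 60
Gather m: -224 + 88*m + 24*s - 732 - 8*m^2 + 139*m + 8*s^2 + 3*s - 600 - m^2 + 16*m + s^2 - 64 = -9*m^2 + 243*m + 9*s^2 + 27*s - 1620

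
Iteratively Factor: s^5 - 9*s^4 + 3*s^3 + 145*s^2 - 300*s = (s)*(s^4 - 9*s^3 + 3*s^2 + 145*s - 300) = s*(s - 5)*(s^3 - 4*s^2 - 17*s + 60) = s*(s - 5)*(s + 4)*(s^2 - 8*s + 15) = s*(s - 5)*(s - 3)*(s + 4)*(s - 5)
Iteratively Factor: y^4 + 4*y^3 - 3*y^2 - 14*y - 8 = (y + 1)*(y^3 + 3*y^2 - 6*y - 8) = (y + 1)*(y + 4)*(y^2 - y - 2) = (y + 1)^2*(y + 4)*(y - 2)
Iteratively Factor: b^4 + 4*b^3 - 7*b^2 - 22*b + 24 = (b - 1)*(b^3 + 5*b^2 - 2*b - 24) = (b - 2)*(b - 1)*(b^2 + 7*b + 12) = (b - 2)*(b - 1)*(b + 3)*(b + 4)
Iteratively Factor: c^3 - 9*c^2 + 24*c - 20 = (c - 2)*(c^2 - 7*c + 10) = (c - 5)*(c - 2)*(c - 2)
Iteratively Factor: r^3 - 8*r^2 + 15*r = (r)*(r^2 - 8*r + 15) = r*(r - 5)*(r - 3)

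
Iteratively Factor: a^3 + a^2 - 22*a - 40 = (a + 2)*(a^2 - a - 20) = (a - 5)*(a + 2)*(a + 4)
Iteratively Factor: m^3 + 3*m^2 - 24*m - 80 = (m + 4)*(m^2 - m - 20) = (m + 4)^2*(m - 5)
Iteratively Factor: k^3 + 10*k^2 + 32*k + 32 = (k + 2)*(k^2 + 8*k + 16) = (k + 2)*(k + 4)*(k + 4)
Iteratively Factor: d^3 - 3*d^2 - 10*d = (d)*(d^2 - 3*d - 10) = d*(d + 2)*(d - 5)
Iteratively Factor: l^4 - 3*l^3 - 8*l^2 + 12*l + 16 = (l - 4)*(l^3 + l^2 - 4*l - 4) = (l - 4)*(l + 1)*(l^2 - 4) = (l - 4)*(l + 1)*(l + 2)*(l - 2)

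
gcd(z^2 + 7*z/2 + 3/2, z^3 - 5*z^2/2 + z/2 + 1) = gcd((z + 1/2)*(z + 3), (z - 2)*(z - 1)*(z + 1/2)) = z + 1/2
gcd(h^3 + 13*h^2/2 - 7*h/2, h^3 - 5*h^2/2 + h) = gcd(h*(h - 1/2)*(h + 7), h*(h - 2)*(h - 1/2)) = h^2 - h/2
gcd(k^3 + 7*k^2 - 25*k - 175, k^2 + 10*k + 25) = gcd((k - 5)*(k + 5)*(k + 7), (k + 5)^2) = k + 5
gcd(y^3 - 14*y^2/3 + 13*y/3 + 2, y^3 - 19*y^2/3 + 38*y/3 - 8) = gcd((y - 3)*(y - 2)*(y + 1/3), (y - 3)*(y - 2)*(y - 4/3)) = y^2 - 5*y + 6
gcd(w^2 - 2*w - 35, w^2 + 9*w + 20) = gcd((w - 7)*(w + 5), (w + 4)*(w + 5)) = w + 5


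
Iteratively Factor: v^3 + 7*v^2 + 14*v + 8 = (v + 2)*(v^2 + 5*v + 4) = (v + 1)*(v + 2)*(v + 4)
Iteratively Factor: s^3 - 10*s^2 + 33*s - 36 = (s - 3)*(s^2 - 7*s + 12) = (s - 3)^2*(s - 4)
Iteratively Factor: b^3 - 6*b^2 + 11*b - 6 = (b - 1)*(b^2 - 5*b + 6) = (b - 2)*(b - 1)*(b - 3)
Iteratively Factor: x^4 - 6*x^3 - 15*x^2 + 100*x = (x - 5)*(x^3 - x^2 - 20*x) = (x - 5)*(x + 4)*(x^2 - 5*x) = x*(x - 5)*(x + 4)*(x - 5)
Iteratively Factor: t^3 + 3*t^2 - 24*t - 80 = (t - 5)*(t^2 + 8*t + 16) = (t - 5)*(t + 4)*(t + 4)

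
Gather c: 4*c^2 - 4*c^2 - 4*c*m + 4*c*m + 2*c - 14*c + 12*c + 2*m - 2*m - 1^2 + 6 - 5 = 0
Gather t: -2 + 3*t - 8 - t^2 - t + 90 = -t^2 + 2*t + 80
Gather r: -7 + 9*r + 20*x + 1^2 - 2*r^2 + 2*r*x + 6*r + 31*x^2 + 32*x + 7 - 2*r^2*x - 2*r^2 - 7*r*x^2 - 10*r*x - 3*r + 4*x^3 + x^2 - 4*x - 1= r^2*(-2*x - 4) + r*(-7*x^2 - 8*x + 12) + 4*x^3 + 32*x^2 + 48*x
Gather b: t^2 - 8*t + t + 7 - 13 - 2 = t^2 - 7*t - 8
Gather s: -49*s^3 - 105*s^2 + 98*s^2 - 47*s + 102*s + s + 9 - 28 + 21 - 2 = -49*s^3 - 7*s^2 + 56*s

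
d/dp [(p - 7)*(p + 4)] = 2*p - 3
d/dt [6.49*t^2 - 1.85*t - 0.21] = 12.98*t - 1.85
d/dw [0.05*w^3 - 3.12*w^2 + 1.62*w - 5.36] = 0.15*w^2 - 6.24*w + 1.62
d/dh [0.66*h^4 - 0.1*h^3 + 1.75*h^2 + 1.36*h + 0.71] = 2.64*h^3 - 0.3*h^2 + 3.5*h + 1.36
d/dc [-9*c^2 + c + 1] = 1 - 18*c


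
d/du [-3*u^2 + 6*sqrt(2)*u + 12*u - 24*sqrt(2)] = -6*u + 6*sqrt(2) + 12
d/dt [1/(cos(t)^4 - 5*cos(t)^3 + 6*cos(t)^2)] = (4*cos(t)^2 - 15*cos(t) + 12)*sin(t)/((cos(t)^2 - 5*cos(t) + 6)^2*cos(t)^3)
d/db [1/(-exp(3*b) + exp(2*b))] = (3*exp(b) - 2)*exp(-2*b)/(1 - exp(b))^2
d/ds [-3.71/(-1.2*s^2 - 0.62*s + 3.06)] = (-8.904*s - 2.3002)/(1.2*s^2 + 0.62*s - 3.06)^2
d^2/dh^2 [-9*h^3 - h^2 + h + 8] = -54*h - 2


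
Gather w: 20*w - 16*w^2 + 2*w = -16*w^2 + 22*w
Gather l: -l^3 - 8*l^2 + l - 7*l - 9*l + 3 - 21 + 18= -l^3 - 8*l^2 - 15*l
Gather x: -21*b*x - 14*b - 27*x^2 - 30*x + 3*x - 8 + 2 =-14*b - 27*x^2 + x*(-21*b - 27) - 6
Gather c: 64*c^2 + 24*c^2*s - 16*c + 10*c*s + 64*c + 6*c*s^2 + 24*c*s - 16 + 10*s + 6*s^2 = c^2*(24*s + 64) + c*(6*s^2 + 34*s + 48) + 6*s^2 + 10*s - 16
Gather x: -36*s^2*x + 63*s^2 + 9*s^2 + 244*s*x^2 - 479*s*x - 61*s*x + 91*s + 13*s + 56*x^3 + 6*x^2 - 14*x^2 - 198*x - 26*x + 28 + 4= 72*s^2 + 104*s + 56*x^3 + x^2*(244*s - 8) + x*(-36*s^2 - 540*s - 224) + 32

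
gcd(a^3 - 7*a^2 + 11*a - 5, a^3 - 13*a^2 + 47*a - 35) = a^2 - 6*a + 5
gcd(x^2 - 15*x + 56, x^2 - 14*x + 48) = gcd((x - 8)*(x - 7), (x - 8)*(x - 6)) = x - 8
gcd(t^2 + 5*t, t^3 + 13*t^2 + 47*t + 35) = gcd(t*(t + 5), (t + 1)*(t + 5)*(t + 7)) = t + 5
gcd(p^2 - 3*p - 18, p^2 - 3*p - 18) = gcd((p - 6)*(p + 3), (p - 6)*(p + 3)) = p^2 - 3*p - 18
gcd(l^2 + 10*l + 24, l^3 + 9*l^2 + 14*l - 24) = l^2 + 10*l + 24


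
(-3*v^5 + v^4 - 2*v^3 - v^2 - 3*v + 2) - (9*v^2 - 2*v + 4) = -3*v^5 + v^4 - 2*v^3 - 10*v^2 - v - 2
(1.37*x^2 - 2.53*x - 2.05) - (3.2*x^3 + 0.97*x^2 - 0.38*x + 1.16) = -3.2*x^3 + 0.4*x^2 - 2.15*x - 3.21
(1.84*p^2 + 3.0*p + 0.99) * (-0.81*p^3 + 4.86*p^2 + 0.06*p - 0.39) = -1.4904*p^5 + 6.5124*p^4 + 13.8885*p^3 + 4.2738*p^2 - 1.1106*p - 0.3861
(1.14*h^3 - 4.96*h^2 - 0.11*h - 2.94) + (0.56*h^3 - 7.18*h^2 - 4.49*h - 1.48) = 1.7*h^3 - 12.14*h^2 - 4.6*h - 4.42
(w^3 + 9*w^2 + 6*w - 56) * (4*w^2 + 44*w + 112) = 4*w^5 + 80*w^4 + 532*w^3 + 1048*w^2 - 1792*w - 6272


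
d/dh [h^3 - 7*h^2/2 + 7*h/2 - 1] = 3*h^2 - 7*h + 7/2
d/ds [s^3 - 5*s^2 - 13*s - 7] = 3*s^2 - 10*s - 13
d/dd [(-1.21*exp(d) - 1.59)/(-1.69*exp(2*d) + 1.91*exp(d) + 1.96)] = (-2.0449*exp(2*d) - 5.3742*exp(d) + 0.6653)*exp(d)/(2.8561*exp(4*d) - 6.4558*exp(3*d) - 2.9767*exp(2*d) + 7.4872*exp(d) + 3.8416)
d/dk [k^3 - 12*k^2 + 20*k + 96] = 3*k^2 - 24*k + 20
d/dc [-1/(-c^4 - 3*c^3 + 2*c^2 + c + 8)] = (-4*c^3 - 9*c^2 + 4*c + 1)/(-c^4 - 3*c^3 + 2*c^2 + c + 8)^2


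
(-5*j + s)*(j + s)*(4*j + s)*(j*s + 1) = -20*j^4*s - 21*j^3*s^2 - 20*j^3 - 21*j^2*s + j*s^4 + s^3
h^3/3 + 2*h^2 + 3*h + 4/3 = (h/3 + 1/3)*(h + 1)*(h + 4)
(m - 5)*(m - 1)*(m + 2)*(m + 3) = m^4 - m^3 - 19*m^2 - 11*m + 30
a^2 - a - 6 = (a - 3)*(a + 2)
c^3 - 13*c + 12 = (c - 3)*(c - 1)*(c + 4)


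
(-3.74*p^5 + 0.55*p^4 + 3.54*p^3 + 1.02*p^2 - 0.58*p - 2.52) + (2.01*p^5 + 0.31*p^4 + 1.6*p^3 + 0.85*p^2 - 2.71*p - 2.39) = -1.73*p^5 + 0.86*p^4 + 5.14*p^3 + 1.87*p^2 - 3.29*p - 4.91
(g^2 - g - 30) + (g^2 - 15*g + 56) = 2*g^2 - 16*g + 26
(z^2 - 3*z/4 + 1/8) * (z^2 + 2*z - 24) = z^4 + 5*z^3/4 - 203*z^2/8 + 73*z/4 - 3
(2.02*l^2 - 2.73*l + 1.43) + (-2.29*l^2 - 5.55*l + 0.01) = -0.27*l^2 - 8.28*l + 1.44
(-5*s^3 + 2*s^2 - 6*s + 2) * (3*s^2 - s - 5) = -15*s^5 + 11*s^4 + 5*s^3 + 2*s^2 + 28*s - 10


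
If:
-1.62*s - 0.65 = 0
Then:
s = -0.40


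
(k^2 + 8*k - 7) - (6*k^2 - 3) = -5*k^2 + 8*k - 4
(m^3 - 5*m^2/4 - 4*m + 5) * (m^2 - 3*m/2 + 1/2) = m^5 - 11*m^4/4 - 13*m^3/8 + 83*m^2/8 - 19*m/2 + 5/2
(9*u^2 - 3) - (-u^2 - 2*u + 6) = 10*u^2 + 2*u - 9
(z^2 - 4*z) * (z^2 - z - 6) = z^4 - 5*z^3 - 2*z^2 + 24*z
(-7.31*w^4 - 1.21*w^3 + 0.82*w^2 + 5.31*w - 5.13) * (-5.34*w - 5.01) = 39.0354*w^5 + 43.0845*w^4 + 1.6833*w^3 - 32.4636*w^2 + 0.7911*w + 25.7013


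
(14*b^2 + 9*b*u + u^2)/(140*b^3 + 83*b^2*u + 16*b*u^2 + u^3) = (2*b + u)/(20*b^2 + 9*b*u + u^2)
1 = 1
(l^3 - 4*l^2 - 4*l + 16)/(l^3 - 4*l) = (l - 4)/l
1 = 1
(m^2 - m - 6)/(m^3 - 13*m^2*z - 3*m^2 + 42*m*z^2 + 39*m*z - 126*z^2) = (m + 2)/(m^2 - 13*m*z + 42*z^2)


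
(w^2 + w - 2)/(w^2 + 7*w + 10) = (w - 1)/(w + 5)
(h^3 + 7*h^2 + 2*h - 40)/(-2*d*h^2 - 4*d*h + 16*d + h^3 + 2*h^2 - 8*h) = (-h - 5)/(2*d - h)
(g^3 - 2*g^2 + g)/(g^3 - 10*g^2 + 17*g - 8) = g/(g - 8)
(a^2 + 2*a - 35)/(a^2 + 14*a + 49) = (a - 5)/(a + 7)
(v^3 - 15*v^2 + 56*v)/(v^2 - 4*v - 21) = v*(v - 8)/(v + 3)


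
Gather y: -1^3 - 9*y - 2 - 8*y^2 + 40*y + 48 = -8*y^2 + 31*y + 45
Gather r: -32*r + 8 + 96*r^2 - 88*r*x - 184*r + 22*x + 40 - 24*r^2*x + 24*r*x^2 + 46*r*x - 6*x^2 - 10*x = r^2*(96 - 24*x) + r*(24*x^2 - 42*x - 216) - 6*x^2 + 12*x + 48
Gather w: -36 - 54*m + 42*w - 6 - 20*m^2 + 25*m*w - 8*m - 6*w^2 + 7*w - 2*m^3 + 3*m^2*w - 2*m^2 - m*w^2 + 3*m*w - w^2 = -2*m^3 - 22*m^2 - 62*m + w^2*(-m - 7) + w*(3*m^2 + 28*m + 49) - 42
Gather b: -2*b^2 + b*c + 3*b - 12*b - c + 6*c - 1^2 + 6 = -2*b^2 + b*(c - 9) + 5*c + 5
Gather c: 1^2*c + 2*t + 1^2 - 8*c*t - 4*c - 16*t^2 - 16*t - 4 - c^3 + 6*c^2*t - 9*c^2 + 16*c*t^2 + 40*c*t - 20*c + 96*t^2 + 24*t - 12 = -c^3 + c^2*(6*t - 9) + c*(16*t^2 + 32*t - 23) + 80*t^2 + 10*t - 15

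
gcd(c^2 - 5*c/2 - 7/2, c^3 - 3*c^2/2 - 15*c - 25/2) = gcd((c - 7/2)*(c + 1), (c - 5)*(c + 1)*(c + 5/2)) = c + 1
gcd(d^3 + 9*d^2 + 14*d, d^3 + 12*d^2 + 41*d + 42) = d^2 + 9*d + 14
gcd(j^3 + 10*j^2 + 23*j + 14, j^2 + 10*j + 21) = j + 7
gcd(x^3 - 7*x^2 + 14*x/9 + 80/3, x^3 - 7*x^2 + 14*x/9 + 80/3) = x^3 - 7*x^2 + 14*x/9 + 80/3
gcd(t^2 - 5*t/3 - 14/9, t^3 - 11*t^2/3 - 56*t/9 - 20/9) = t + 2/3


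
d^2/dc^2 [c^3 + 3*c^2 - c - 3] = 6*c + 6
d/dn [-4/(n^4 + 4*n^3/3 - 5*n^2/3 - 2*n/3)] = 24*(6*n^3 + 6*n^2 - 5*n - 1)/(n^2*(3*n^3 + 4*n^2 - 5*n - 2)^2)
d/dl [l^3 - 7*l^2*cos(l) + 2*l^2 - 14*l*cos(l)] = 7*l^2*sin(l) + 3*l^2 - 14*sqrt(2)*l*cos(l + pi/4) + 4*l - 14*cos(l)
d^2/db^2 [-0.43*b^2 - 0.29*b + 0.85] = -0.860000000000000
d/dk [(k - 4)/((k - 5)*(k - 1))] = (-k^2 + 8*k - 19)/(k^4 - 12*k^3 + 46*k^2 - 60*k + 25)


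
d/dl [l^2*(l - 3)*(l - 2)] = l*(4*l^2 - 15*l + 12)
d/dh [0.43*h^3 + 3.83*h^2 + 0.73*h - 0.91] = 1.29*h^2 + 7.66*h + 0.73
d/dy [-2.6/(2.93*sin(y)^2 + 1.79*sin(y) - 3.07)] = (15.236*sin(y) + 4.654)*cos(y)/(2.93*sin(y)^2 + 1.79*sin(y) - 3.07)^2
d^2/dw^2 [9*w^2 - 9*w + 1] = 18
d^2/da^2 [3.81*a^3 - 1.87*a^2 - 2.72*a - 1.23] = 22.86*a - 3.74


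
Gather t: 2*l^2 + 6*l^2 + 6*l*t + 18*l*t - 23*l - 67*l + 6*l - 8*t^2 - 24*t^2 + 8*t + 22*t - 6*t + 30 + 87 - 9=8*l^2 - 84*l - 32*t^2 + t*(24*l + 24) + 108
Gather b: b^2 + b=b^2 + b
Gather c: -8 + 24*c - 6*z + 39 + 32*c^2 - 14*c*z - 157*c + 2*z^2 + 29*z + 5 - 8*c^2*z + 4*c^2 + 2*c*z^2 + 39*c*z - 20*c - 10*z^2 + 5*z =c^2*(36 - 8*z) + c*(2*z^2 + 25*z - 153) - 8*z^2 + 28*z + 36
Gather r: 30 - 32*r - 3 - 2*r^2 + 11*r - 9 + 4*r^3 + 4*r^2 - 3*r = 4*r^3 + 2*r^2 - 24*r + 18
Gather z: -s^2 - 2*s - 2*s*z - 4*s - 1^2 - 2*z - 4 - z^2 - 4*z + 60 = -s^2 - 6*s - z^2 + z*(-2*s - 6) + 55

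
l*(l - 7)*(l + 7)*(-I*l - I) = -I*l^4 - I*l^3 + 49*I*l^2 + 49*I*l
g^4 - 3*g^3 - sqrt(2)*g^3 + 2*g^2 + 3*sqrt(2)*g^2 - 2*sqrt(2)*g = g*(g - 2)*(g - 1)*(g - sqrt(2))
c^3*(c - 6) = c^4 - 6*c^3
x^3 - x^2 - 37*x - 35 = (x - 7)*(x + 1)*(x + 5)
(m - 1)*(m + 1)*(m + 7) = m^3 + 7*m^2 - m - 7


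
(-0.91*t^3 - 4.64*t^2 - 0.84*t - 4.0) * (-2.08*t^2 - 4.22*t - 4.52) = 1.8928*t^5 + 13.4914*t^4 + 25.4412*t^3 + 32.8376*t^2 + 20.6768*t + 18.08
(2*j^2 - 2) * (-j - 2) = -2*j^3 - 4*j^2 + 2*j + 4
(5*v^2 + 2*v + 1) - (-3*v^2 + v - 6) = 8*v^2 + v + 7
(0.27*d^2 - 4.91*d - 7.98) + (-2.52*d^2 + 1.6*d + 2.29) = -2.25*d^2 - 3.31*d - 5.69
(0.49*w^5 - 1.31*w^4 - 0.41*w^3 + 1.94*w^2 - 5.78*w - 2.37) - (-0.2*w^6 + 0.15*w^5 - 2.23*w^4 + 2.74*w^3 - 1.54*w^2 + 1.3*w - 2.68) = 0.2*w^6 + 0.34*w^5 + 0.92*w^4 - 3.15*w^3 + 3.48*w^2 - 7.08*w + 0.31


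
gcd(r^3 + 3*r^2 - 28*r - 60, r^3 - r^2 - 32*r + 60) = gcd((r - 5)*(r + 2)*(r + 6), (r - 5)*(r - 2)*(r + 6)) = r^2 + r - 30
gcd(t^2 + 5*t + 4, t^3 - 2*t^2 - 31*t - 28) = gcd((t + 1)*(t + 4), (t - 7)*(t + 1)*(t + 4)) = t^2 + 5*t + 4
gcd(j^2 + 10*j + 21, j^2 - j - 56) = j + 7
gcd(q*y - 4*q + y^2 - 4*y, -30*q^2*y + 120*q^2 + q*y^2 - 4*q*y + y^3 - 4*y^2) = y - 4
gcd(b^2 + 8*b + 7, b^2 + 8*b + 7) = b^2 + 8*b + 7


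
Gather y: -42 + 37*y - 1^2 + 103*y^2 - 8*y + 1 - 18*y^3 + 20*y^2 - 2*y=-18*y^3 + 123*y^2 + 27*y - 42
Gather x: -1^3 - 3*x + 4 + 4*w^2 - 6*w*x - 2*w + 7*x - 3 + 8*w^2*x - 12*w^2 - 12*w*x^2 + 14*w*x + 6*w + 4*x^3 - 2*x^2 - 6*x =-8*w^2 + 4*w + 4*x^3 + x^2*(-12*w - 2) + x*(8*w^2 + 8*w - 2)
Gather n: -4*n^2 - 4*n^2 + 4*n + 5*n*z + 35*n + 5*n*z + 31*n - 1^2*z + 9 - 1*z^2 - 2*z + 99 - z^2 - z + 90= -8*n^2 + n*(10*z + 70) - 2*z^2 - 4*z + 198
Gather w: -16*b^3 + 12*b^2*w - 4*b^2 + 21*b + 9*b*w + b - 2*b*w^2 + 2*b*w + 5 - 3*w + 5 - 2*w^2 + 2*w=-16*b^3 - 4*b^2 + 22*b + w^2*(-2*b - 2) + w*(12*b^2 + 11*b - 1) + 10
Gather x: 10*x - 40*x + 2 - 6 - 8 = -30*x - 12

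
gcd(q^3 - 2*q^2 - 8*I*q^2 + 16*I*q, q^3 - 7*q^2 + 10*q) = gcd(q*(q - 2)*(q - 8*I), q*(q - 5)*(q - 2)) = q^2 - 2*q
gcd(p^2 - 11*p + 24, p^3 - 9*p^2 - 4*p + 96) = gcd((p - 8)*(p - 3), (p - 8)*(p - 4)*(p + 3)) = p - 8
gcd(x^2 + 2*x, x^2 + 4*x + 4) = x + 2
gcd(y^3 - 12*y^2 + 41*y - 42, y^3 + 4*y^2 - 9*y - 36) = y - 3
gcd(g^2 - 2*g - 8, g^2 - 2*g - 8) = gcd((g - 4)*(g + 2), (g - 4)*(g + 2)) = g^2 - 2*g - 8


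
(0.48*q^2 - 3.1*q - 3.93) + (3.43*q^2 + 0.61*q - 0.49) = 3.91*q^2 - 2.49*q - 4.42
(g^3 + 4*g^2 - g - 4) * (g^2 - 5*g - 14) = g^5 - g^4 - 35*g^3 - 55*g^2 + 34*g + 56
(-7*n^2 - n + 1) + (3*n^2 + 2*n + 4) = -4*n^2 + n + 5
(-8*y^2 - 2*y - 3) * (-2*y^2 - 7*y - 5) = 16*y^4 + 60*y^3 + 60*y^2 + 31*y + 15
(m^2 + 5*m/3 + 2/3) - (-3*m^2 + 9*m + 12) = 4*m^2 - 22*m/3 - 34/3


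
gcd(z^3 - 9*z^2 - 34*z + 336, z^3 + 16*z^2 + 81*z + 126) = z + 6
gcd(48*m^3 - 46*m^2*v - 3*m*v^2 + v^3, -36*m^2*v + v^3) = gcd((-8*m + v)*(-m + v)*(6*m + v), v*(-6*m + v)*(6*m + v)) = 6*m + v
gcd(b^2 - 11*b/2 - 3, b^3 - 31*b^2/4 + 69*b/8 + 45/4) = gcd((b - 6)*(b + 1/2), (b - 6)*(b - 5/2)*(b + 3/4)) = b - 6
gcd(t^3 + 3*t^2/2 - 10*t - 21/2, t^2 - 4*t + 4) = 1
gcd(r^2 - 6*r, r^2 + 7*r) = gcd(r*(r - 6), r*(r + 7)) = r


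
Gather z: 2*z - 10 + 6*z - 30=8*z - 40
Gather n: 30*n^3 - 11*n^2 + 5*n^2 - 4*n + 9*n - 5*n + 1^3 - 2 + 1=30*n^3 - 6*n^2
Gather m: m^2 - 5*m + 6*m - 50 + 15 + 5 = m^2 + m - 30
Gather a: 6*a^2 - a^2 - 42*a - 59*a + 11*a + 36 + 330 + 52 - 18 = 5*a^2 - 90*a + 400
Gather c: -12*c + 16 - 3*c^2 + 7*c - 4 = -3*c^2 - 5*c + 12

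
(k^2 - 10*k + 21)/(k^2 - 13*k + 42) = (k - 3)/(k - 6)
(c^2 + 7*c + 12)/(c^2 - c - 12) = (c + 4)/(c - 4)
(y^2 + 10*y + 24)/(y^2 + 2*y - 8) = (y + 6)/(y - 2)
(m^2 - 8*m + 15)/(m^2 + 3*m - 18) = (m - 5)/(m + 6)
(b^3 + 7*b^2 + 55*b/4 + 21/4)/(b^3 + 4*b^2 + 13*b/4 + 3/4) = (2*b + 7)/(2*b + 1)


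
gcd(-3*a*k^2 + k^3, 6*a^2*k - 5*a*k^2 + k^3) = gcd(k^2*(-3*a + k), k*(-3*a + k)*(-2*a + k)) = 3*a*k - k^2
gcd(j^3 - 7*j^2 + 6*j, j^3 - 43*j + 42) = j^2 - 7*j + 6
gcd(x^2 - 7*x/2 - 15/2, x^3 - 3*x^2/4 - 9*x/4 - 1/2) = 1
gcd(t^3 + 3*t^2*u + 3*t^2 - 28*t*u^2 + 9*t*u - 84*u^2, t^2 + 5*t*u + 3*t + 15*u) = t + 3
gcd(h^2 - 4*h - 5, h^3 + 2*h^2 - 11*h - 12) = h + 1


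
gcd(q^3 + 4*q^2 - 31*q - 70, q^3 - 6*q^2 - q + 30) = q^2 - 3*q - 10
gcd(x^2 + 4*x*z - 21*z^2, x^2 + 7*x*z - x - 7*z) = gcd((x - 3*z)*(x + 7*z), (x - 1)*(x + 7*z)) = x + 7*z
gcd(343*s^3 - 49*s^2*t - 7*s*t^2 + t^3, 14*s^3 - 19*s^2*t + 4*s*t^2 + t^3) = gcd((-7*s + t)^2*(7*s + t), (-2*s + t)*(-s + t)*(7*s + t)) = 7*s + t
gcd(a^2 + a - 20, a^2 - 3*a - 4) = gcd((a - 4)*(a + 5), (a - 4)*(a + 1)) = a - 4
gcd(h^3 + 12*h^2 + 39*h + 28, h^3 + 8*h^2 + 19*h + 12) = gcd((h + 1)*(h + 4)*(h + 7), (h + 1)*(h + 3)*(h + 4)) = h^2 + 5*h + 4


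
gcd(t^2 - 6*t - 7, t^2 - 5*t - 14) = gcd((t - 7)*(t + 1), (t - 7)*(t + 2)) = t - 7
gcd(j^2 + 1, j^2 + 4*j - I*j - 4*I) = j - I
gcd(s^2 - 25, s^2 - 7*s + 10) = s - 5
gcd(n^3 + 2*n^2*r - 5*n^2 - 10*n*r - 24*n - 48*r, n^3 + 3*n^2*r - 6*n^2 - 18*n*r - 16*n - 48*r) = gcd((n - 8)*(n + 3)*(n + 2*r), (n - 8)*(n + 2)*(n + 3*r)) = n - 8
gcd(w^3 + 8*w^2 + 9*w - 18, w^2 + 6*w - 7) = w - 1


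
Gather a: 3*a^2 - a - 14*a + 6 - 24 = 3*a^2 - 15*a - 18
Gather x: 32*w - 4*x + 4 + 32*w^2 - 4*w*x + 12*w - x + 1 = 32*w^2 + 44*w + x*(-4*w - 5) + 5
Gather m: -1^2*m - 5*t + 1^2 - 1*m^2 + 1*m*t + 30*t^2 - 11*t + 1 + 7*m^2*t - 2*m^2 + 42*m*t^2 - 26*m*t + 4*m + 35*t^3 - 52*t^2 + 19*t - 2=m^2*(7*t - 3) + m*(42*t^2 - 25*t + 3) + 35*t^3 - 22*t^2 + 3*t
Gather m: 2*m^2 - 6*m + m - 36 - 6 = 2*m^2 - 5*m - 42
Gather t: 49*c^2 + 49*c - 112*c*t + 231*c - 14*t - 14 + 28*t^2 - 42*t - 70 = 49*c^2 + 280*c + 28*t^2 + t*(-112*c - 56) - 84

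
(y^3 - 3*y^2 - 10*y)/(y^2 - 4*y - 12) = y*(y - 5)/(y - 6)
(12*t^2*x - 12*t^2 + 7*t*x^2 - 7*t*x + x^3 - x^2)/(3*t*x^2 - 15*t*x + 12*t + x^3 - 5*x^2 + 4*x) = (4*t + x)/(x - 4)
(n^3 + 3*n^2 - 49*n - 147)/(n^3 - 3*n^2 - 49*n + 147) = (n + 3)/(n - 3)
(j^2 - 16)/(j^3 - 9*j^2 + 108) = (j^2 - 16)/(j^3 - 9*j^2 + 108)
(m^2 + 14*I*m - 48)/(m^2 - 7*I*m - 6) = (-m^2 - 14*I*m + 48)/(-m^2 + 7*I*m + 6)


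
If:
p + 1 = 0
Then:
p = -1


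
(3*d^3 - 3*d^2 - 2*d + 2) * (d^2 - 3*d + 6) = 3*d^5 - 12*d^4 + 25*d^3 - 10*d^2 - 18*d + 12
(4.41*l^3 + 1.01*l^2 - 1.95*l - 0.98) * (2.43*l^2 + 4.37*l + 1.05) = 10.7163*l^5 + 21.726*l^4 + 4.3057*l^3 - 9.8424*l^2 - 6.3301*l - 1.029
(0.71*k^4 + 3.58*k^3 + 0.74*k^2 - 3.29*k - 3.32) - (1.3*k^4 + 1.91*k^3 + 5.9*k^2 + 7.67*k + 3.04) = -0.59*k^4 + 1.67*k^3 - 5.16*k^2 - 10.96*k - 6.36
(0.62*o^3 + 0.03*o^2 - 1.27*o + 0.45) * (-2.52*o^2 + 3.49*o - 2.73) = -1.5624*o^5 + 2.0882*o^4 + 1.6125*o^3 - 5.6482*o^2 + 5.0376*o - 1.2285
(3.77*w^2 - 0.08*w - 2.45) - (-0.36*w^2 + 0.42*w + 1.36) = 4.13*w^2 - 0.5*w - 3.81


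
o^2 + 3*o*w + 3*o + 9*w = (o + 3)*(o + 3*w)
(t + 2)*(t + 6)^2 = t^3 + 14*t^2 + 60*t + 72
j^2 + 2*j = j*(j + 2)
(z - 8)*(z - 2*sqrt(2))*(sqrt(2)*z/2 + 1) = sqrt(2)*z^3/2 - 4*sqrt(2)*z^2 - z^2 - 2*sqrt(2)*z + 8*z + 16*sqrt(2)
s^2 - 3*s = s*(s - 3)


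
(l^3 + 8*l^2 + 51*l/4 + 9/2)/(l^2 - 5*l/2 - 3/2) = (l^2 + 15*l/2 + 9)/(l - 3)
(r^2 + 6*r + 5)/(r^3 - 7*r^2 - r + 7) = (r + 5)/(r^2 - 8*r + 7)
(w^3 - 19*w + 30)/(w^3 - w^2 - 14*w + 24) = (w + 5)/(w + 4)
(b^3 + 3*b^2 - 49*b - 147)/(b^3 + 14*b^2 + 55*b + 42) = (b^2 - 4*b - 21)/(b^2 + 7*b + 6)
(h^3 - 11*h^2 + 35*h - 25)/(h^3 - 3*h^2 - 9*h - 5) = (h^2 - 6*h + 5)/(h^2 + 2*h + 1)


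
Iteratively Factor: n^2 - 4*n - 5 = (n + 1)*(n - 5)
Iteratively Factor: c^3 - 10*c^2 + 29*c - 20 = (c - 5)*(c^2 - 5*c + 4) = (c - 5)*(c - 4)*(c - 1)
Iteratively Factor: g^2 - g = (g - 1)*(g)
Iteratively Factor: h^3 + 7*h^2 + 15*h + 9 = (h + 3)*(h^2 + 4*h + 3) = (h + 1)*(h + 3)*(h + 3)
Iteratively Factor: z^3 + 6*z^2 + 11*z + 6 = (z + 2)*(z^2 + 4*z + 3) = (z + 2)*(z + 3)*(z + 1)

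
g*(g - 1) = g^2 - g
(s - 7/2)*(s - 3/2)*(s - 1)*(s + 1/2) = s^4 - 11*s^3/2 + 29*s^2/4 - s/8 - 21/8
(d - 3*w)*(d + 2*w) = d^2 - d*w - 6*w^2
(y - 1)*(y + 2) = y^2 + y - 2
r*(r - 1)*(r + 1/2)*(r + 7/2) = r^4 + 3*r^3 - 9*r^2/4 - 7*r/4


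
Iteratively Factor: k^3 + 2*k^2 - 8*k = (k - 2)*(k^2 + 4*k) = (k - 2)*(k + 4)*(k)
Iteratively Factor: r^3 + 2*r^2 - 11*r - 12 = (r + 4)*(r^2 - 2*r - 3) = (r - 3)*(r + 4)*(r + 1)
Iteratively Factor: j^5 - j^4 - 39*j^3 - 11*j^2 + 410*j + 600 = (j - 5)*(j^4 + 4*j^3 - 19*j^2 - 106*j - 120) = (j - 5)^2*(j^3 + 9*j^2 + 26*j + 24) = (j - 5)^2*(j + 2)*(j^2 + 7*j + 12) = (j - 5)^2*(j + 2)*(j + 4)*(j + 3)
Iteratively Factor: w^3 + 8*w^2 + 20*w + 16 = (w + 2)*(w^2 + 6*w + 8) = (w + 2)^2*(w + 4)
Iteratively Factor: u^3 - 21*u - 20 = (u + 4)*(u^2 - 4*u - 5) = (u - 5)*(u + 4)*(u + 1)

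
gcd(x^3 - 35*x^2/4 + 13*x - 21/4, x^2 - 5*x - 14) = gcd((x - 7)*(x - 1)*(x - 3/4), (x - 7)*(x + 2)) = x - 7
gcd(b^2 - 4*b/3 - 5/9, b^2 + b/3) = b + 1/3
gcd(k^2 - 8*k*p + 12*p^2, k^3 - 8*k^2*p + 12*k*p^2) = k^2 - 8*k*p + 12*p^2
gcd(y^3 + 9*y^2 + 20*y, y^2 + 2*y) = y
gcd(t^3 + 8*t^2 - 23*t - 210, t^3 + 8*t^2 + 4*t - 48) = t + 6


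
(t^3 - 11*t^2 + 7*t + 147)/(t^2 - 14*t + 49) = t + 3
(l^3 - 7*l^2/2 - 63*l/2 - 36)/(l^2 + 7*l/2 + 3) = (l^2 - 5*l - 24)/(l + 2)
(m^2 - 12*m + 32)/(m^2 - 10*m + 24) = (m - 8)/(m - 6)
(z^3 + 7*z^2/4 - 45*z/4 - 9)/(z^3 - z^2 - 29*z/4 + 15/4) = (4*z^2 + 19*z + 12)/(4*z^2 + 8*z - 5)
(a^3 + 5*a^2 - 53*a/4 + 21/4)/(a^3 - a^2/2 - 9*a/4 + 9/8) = 2*(a + 7)/(2*a + 3)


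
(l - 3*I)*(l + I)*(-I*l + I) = -I*l^3 - 2*l^2 + I*l^2 + 2*l - 3*I*l + 3*I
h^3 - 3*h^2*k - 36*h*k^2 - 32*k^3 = (h - 8*k)*(h + k)*(h + 4*k)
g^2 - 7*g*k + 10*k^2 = (g - 5*k)*(g - 2*k)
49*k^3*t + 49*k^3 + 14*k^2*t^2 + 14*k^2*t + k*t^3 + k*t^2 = (7*k + t)^2*(k*t + k)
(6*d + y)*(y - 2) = 6*d*y - 12*d + y^2 - 2*y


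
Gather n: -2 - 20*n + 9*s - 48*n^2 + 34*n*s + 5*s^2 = -48*n^2 + n*(34*s - 20) + 5*s^2 + 9*s - 2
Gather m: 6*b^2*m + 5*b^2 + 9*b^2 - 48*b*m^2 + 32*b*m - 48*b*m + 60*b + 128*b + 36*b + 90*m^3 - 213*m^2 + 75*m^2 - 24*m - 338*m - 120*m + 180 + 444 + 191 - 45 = 14*b^2 + 224*b + 90*m^3 + m^2*(-48*b - 138) + m*(6*b^2 - 16*b - 482) + 770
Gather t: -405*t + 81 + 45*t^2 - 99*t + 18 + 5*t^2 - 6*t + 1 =50*t^2 - 510*t + 100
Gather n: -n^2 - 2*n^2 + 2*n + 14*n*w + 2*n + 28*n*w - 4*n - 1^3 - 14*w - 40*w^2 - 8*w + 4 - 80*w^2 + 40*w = -3*n^2 + 42*n*w - 120*w^2 + 18*w + 3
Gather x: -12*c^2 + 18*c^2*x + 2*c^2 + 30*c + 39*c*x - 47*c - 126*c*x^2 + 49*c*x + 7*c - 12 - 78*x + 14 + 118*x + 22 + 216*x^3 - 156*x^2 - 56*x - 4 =-10*c^2 - 10*c + 216*x^3 + x^2*(-126*c - 156) + x*(18*c^2 + 88*c - 16) + 20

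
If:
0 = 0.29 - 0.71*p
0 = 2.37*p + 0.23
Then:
No Solution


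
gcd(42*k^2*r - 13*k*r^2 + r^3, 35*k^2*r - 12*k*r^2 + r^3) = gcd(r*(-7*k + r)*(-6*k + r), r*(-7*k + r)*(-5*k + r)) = -7*k*r + r^2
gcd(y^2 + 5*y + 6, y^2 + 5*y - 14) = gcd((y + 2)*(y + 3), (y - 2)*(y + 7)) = 1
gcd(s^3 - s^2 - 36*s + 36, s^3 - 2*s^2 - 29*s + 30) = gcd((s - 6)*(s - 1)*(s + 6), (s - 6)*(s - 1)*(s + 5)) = s^2 - 7*s + 6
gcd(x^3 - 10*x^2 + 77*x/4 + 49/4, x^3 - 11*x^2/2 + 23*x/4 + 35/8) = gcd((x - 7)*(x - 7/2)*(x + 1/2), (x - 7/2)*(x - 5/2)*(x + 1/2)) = x^2 - 3*x - 7/4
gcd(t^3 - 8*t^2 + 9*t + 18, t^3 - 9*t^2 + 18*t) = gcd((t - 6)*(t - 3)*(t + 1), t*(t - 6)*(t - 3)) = t^2 - 9*t + 18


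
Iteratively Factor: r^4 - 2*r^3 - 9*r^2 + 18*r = (r + 3)*(r^3 - 5*r^2 + 6*r) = (r - 2)*(r + 3)*(r^2 - 3*r) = (r - 3)*(r - 2)*(r + 3)*(r)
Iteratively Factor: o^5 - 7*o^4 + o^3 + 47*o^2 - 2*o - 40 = (o - 1)*(o^4 - 6*o^3 - 5*o^2 + 42*o + 40) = (o - 4)*(o - 1)*(o^3 - 2*o^2 - 13*o - 10) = (o - 4)*(o - 1)*(o + 1)*(o^2 - 3*o - 10) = (o - 5)*(o - 4)*(o - 1)*(o + 1)*(o + 2)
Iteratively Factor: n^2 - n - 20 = (n + 4)*(n - 5)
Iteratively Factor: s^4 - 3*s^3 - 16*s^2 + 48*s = (s + 4)*(s^3 - 7*s^2 + 12*s) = (s - 4)*(s + 4)*(s^2 - 3*s) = s*(s - 4)*(s + 4)*(s - 3)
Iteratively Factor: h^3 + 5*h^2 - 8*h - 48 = (h + 4)*(h^2 + h - 12) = (h - 3)*(h + 4)*(h + 4)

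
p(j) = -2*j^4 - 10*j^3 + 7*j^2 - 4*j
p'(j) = -8*j^3 - 30*j^2 + 14*j - 4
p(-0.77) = 11.09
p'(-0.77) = -28.91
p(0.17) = -0.53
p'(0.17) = -2.53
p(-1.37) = 37.29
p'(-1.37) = -58.92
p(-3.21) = 203.38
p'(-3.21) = -93.45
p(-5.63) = 19.55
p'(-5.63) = 393.90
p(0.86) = -5.72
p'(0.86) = -19.24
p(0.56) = -2.00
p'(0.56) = -6.97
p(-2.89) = 171.89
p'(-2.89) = -101.92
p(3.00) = -381.00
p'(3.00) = -448.00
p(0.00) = 0.00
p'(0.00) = -4.00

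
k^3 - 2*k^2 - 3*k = k*(k - 3)*(k + 1)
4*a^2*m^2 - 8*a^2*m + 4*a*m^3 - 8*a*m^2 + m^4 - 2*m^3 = m*(2*a + m)^2*(m - 2)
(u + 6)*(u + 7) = u^2 + 13*u + 42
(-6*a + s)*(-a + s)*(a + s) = 6*a^3 - a^2*s - 6*a*s^2 + s^3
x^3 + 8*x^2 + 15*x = x*(x + 3)*(x + 5)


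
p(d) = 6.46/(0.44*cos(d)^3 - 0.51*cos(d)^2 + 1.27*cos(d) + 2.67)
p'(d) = 6.46*(1.32*sin(d)*cos(d)^2 - 1.02*sin(d)*cos(d) + 1.27*sin(d))/(0.44*cos(d)^3 - 0.51*cos(d)^2 + 1.27*cos(d) + 2.67)^2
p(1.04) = 1.99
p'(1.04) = 0.58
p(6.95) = 1.81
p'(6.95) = 0.40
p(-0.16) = 1.68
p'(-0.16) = -0.11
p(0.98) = 1.96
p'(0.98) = 0.55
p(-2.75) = 9.06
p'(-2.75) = -16.20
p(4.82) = 2.31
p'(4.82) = -0.96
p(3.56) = 8.64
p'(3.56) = -15.50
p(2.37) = 4.84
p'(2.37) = 6.77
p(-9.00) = 8.54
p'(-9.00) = -15.32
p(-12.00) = 1.77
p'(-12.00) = 0.35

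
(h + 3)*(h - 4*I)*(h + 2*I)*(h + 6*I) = h^4 + 3*h^3 + 4*I*h^3 + 20*h^2 + 12*I*h^2 + 60*h + 48*I*h + 144*I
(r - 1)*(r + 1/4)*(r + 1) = r^3 + r^2/4 - r - 1/4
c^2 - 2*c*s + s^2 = (-c + s)^2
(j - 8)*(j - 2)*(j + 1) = j^3 - 9*j^2 + 6*j + 16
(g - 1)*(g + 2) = g^2 + g - 2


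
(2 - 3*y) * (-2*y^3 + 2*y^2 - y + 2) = 6*y^4 - 10*y^3 + 7*y^2 - 8*y + 4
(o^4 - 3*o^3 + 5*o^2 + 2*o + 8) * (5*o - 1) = 5*o^5 - 16*o^4 + 28*o^3 + 5*o^2 + 38*o - 8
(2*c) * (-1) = -2*c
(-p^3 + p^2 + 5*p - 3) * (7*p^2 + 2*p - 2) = -7*p^5 + 5*p^4 + 39*p^3 - 13*p^2 - 16*p + 6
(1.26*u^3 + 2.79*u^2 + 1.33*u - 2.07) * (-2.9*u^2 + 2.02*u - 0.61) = -3.654*u^5 - 5.5458*u^4 + 1.0102*u^3 + 6.9877*u^2 - 4.9927*u + 1.2627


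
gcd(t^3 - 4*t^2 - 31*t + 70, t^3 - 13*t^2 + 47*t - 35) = t - 7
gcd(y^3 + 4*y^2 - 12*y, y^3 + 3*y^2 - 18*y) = y^2 + 6*y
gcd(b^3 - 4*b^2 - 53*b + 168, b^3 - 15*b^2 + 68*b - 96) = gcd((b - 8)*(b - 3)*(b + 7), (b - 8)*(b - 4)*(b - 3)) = b^2 - 11*b + 24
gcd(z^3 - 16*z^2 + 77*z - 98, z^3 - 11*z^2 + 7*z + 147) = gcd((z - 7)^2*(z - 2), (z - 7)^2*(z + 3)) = z^2 - 14*z + 49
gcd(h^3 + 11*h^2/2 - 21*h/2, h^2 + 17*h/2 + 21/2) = h + 7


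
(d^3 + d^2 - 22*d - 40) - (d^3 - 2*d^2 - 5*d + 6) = 3*d^2 - 17*d - 46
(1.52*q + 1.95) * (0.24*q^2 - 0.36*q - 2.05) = 0.3648*q^3 - 0.0792*q^2 - 3.818*q - 3.9975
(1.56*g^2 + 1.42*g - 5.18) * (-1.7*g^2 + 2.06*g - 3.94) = -2.652*g^4 + 0.7996*g^3 + 5.5848*g^2 - 16.2656*g + 20.4092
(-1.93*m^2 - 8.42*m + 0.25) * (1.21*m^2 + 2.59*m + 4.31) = -2.3353*m^4 - 15.1869*m^3 - 29.8236*m^2 - 35.6427*m + 1.0775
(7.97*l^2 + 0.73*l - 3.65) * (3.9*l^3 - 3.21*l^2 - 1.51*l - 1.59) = 31.083*l^5 - 22.7367*l^4 - 28.613*l^3 - 2.0581*l^2 + 4.3508*l + 5.8035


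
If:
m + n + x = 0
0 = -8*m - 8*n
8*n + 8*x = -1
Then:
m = 1/8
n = -1/8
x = 0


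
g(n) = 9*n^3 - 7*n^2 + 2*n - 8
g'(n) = 27*n^2 - 14*n + 2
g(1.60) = 14.14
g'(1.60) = 48.72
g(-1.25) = -39.02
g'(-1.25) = 61.69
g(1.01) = -3.85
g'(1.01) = 15.40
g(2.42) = 83.40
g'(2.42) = 126.24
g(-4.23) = -822.89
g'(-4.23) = 544.33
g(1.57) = 12.71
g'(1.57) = 46.57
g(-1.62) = -67.87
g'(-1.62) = 95.54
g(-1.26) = -39.64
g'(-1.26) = 62.51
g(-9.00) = -7154.00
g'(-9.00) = 2315.00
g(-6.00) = -2216.00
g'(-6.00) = 1058.00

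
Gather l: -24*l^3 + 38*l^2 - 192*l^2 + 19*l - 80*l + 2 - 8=-24*l^3 - 154*l^2 - 61*l - 6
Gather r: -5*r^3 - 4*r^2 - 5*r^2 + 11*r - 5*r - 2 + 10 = -5*r^3 - 9*r^2 + 6*r + 8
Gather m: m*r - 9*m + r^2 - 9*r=m*(r - 9) + r^2 - 9*r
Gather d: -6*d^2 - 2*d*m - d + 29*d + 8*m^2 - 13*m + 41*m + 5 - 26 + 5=-6*d^2 + d*(28 - 2*m) + 8*m^2 + 28*m - 16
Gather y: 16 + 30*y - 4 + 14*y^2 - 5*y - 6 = 14*y^2 + 25*y + 6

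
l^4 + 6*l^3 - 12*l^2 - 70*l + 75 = (l - 3)*(l - 1)*(l + 5)^2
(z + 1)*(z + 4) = z^2 + 5*z + 4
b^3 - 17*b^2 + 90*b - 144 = (b - 8)*(b - 6)*(b - 3)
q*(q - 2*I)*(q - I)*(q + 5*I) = q^4 + 2*I*q^3 + 13*q^2 - 10*I*q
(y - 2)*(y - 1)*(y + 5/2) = y^3 - y^2/2 - 11*y/2 + 5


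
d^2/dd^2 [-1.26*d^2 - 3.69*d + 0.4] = -2.52000000000000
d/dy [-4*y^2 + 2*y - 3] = 2 - 8*y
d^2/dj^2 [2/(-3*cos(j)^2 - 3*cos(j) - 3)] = 2*(4*sin(j)^4 + sin(j)^2 - 19*cos(j)/4 + 3*cos(3*j)/4 - 5)/(3*(-sin(j)^2 + cos(j) + 2)^3)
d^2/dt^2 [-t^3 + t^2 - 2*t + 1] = 2 - 6*t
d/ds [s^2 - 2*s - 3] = 2*s - 2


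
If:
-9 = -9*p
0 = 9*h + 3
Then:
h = -1/3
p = 1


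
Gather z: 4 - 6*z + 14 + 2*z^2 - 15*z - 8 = 2*z^2 - 21*z + 10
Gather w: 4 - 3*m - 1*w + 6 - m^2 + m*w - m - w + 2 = -m^2 - 4*m + w*(m - 2) + 12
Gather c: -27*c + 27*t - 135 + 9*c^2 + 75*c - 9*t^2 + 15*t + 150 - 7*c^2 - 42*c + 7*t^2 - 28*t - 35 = 2*c^2 + 6*c - 2*t^2 + 14*t - 20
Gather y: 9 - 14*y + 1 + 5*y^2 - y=5*y^2 - 15*y + 10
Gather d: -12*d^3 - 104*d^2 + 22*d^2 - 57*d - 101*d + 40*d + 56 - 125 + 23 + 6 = -12*d^3 - 82*d^2 - 118*d - 40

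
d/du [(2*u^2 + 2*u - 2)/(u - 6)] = 2*(u^2 - 12*u - 5)/(u^2 - 12*u + 36)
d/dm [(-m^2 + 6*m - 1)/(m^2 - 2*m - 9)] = 4*(-m^2 + 5*m - 14)/(m^4 - 4*m^3 - 14*m^2 + 36*m + 81)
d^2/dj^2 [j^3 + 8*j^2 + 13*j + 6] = 6*j + 16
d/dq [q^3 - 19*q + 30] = 3*q^2 - 19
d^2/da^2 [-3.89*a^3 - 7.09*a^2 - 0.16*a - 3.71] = -23.34*a - 14.18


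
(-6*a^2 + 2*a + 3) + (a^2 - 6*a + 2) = -5*a^2 - 4*a + 5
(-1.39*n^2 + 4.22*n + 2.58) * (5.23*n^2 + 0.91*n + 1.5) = -7.2697*n^4 + 20.8057*n^3 + 15.2486*n^2 + 8.6778*n + 3.87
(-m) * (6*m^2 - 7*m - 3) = -6*m^3 + 7*m^2 + 3*m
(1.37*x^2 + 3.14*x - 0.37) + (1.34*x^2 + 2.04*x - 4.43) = 2.71*x^2 + 5.18*x - 4.8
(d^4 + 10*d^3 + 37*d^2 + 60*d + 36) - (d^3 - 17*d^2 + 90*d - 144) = d^4 + 9*d^3 + 54*d^2 - 30*d + 180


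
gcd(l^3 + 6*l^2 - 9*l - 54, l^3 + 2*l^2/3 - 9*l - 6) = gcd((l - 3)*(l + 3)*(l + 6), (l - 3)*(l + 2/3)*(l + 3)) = l^2 - 9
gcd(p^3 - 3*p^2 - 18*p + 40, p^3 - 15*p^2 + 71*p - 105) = p - 5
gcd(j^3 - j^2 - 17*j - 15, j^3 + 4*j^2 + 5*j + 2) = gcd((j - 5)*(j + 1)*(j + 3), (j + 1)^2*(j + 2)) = j + 1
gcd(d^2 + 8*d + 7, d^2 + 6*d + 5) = d + 1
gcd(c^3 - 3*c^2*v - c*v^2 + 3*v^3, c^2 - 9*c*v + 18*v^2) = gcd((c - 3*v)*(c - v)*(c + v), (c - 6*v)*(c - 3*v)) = -c + 3*v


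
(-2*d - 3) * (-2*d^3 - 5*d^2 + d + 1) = 4*d^4 + 16*d^3 + 13*d^2 - 5*d - 3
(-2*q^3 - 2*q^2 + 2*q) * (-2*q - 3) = 4*q^4 + 10*q^3 + 2*q^2 - 6*q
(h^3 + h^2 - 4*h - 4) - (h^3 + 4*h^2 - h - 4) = -3*h^2 - 3*h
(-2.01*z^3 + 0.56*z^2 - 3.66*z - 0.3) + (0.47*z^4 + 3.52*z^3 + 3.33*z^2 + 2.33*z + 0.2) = 0.47*z^4 + 1.51*z^3 + 3.89*z^2 - 1.33*z - 0.1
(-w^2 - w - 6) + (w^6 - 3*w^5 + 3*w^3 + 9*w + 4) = w^6 - 3*w^5 + 3*w^3 - w^2 + 8*w - 2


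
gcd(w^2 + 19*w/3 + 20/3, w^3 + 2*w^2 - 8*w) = 1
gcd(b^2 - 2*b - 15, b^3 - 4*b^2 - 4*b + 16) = 1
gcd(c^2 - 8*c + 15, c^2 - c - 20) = c - 5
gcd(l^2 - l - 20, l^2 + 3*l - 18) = 1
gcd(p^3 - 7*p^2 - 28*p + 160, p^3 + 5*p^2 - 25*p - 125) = p + 5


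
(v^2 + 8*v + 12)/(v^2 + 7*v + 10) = (v + 6)/(v + 5)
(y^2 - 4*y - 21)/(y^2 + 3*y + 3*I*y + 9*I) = (y - 7)/(y + 3*I)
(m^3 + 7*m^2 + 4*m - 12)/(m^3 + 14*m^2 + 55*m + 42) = (m^2 + m - 2)/(m^2 + 8*m + 7)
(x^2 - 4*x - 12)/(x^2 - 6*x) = (x + 2)/x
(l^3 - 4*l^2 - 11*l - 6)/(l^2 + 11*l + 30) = (l^3 - 4*l^2 - 11*l - 6)/(l^2 + 11*l + 30)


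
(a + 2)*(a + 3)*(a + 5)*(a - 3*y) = a^4 - 3*a^3*y + 10*a^3 - 30*a^2*y + 31*a^2 - 93*a*y + 30*a - 90*y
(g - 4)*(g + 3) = g^2 - g - 12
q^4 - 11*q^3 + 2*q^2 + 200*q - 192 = (q - 8)*(q - 6)*(q - 1)*(q + 4)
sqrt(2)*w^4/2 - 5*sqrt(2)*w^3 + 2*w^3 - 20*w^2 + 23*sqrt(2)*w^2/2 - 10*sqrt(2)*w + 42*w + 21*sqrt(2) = (w - 7)*(w - 3)*(w + sqrt(2))*(sqrt(2)*w/2 + 1)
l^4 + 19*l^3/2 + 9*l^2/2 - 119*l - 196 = (l - 7/2)*(l + 2)*(l + 4)*(l + 7)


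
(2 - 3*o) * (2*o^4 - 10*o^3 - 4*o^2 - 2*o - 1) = -6*o^5 + 34*o^4 - 8*o^3 - 2*o^2 - o - 2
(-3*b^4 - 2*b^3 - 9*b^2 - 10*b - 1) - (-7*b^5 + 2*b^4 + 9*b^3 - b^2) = 7*b^5 - 5*b^4 - 11*b^3 - 8*b^2 - 10*b - 1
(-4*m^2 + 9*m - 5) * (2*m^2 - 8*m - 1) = -8*m^4 + 50*m^3 - 78*m^2 + 31*m + 5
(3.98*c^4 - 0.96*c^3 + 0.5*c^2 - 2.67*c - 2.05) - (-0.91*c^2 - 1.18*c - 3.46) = 3.98*c^4 - 0.96*c^3 + 1.41*c^2 - 1.49*c + 1.41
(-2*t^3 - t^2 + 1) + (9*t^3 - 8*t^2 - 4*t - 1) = 7*t^3 - 9*t^2 - 4*t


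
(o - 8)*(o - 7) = o^2 - 15*o + 56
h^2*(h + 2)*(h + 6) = h^4 + 8*h^3 + 12*h^2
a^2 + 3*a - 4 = (a - 1)*(a + 4)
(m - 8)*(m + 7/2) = m^2 - 9*m/2 - 28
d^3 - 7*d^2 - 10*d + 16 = (d - 8)*(d - 1)*(d + 2)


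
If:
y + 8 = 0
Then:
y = -8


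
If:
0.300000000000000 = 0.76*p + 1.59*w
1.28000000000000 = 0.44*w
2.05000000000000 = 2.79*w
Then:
No Solution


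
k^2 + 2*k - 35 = (k - 5)*(k + 7)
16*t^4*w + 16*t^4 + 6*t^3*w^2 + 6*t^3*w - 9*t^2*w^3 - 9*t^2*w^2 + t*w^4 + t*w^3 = (-8*t + w)*(-2*t + w)*(t + w)*(t*w + t)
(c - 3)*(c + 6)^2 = c^3 + 9*c^2 - 108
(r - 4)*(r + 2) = r^2 - 2*r - 8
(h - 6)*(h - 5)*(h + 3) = h^3 - 8*h^2 - 3*h + 90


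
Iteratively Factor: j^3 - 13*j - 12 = (j - 4)*(j^2 + 4*j + 3) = (j - 4)*(j + 3)*(j + 1)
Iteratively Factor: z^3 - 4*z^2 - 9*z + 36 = (z - 3)*(z^2 - z - 12) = (z - 3)*(z + 3)*(z - 4)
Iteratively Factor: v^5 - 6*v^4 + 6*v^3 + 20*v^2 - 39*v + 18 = (v - 1)*(v^4 - 5*v^3 + v^2 + 21*v - 18) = (v - 3)*(v - 1)*(v^3 - 2*v^2 - 5*v + 6) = (v - 3)*(v - 1)*(v + 2)*(v^2 - 4*v + 3) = (v - 3)*(v - 1)^2*(v + 2)*(v - 3)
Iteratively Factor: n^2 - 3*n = (n)*(n - 3)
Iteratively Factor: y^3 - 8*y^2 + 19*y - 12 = (y - 1)*(y^2 - 7*y + 12) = (y - 3)*(y - 1)*(y - 4)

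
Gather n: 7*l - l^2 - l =-l^2 + 6*l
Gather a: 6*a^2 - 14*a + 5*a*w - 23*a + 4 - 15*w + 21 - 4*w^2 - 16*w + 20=6*a^2 + a*(5*w - 37) - 4*w^2 - 31*w + 45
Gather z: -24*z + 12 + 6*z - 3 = 9 - 18*z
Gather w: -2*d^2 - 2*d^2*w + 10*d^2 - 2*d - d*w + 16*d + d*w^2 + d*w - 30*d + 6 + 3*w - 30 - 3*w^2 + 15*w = 8*d^2 - 16*d + w^2*(d - 3) + w*(18 - 2*d^2) - 24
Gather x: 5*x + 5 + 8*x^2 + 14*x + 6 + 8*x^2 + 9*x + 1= 16*x^2 + 28*x + 12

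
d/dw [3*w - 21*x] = 3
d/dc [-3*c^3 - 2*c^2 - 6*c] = -9*c^2 - 4*c - 6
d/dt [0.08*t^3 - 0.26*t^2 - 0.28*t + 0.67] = 0.24*t^2 - 0.52*t - 0.28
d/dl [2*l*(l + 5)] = 4*l + 10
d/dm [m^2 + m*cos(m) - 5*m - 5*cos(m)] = -m*sin(m) + 2*m + 5*sin(m) + cos(m) - 5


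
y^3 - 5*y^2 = y^2*(y - 5)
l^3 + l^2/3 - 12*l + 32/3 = (l - 8/3)*(l - 1)*(l + 4)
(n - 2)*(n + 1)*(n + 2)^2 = n^4 + 3*n^3 - 2*n^2 - 12*n - 8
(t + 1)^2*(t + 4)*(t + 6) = t^4 + 12*t^3 + 45*t^2 + 58*t + 24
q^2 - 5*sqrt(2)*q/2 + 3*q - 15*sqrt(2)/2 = (q + 3)*(q - 5*sqrt(2)/2)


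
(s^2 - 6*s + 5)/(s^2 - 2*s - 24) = (-s^2 + 6*s - 5)/(-s^2 + 2*s + 24)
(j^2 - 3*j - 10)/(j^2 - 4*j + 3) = (j^2 - 3*j - 10)/(j^2 - 4*j + 3)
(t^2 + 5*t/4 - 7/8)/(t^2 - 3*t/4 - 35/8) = (2*t - 1)/(2*t - 5)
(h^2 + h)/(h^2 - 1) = h/(h - 1)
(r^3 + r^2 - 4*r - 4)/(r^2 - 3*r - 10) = (r^2 - r - 2)/(r - 5)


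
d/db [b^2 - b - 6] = 2*b - 1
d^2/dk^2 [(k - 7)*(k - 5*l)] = 2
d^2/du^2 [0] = 0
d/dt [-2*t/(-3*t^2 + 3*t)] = -2/(3*(t - 1)^2)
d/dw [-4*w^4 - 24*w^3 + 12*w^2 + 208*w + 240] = -16*w^3 - 72*w^2 + 24*w + 208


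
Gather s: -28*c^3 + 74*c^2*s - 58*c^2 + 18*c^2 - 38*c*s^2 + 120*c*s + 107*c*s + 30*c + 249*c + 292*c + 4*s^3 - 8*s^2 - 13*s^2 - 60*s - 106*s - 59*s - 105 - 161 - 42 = -28*c^3 - 40*c^2 + 571*c + 4*s^3 + s^2*(-38*c - 21) + s*(74*c^2 + 227*c - 225) - 308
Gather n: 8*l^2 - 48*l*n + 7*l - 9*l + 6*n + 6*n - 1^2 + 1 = 8*l^2 - 2*l + n*(12 - 48*l)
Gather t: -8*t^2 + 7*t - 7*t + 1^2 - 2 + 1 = -8*t^2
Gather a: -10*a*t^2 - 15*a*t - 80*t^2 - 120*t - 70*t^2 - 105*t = a*(-10*t^2 - 15*t) - 150*t^2 - 225*t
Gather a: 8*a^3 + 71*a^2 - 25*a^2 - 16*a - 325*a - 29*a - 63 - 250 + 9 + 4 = 8*a^3 + 46*a^2 - 370*a - 300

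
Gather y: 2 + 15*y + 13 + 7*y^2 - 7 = 7*y^2 + 15*y + 8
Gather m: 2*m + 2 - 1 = 2*m + 1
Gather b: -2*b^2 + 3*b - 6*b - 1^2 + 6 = -2*b^2 - 3*b + 5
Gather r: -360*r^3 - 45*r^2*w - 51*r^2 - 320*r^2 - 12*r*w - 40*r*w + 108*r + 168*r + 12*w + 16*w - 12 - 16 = -360*r^3 + r^2*(-45*w - 371) + r*(276 - 52*w) + 28*w - 28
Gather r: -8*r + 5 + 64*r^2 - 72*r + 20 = 64*r^2 - 80*r + 25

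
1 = 1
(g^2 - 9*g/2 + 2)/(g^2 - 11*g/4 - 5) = 2*(2*g - 1)/(4*g + 5)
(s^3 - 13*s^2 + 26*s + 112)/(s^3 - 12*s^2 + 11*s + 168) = (s + 2)/(s + 3)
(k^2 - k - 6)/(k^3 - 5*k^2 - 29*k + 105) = (k + 2)/(k^2 - 2*k - 35)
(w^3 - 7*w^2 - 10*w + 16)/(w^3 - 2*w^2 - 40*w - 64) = (w - 1)/(w + 4)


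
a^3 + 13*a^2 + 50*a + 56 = (a + 2)*(a + 4)*(a + 7)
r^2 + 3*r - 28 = (r - 4)*(r + 7)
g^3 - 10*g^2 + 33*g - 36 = (g - 4)*(g - 3)^2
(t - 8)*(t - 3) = t^2 - 11*t + 24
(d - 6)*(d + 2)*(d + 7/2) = d^3 - d^2/2 - 26*d - 42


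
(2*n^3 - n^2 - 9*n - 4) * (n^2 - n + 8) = 2*n^5 - 3*n^4 + 8*n^3 - 3*n^2 - 68*n - 32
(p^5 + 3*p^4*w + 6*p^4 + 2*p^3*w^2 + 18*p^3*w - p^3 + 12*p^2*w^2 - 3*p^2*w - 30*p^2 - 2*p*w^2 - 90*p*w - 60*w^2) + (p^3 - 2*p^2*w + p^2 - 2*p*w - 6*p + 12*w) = p^5 + 3*p^4*w + 6*p^4 + 2*p^3*w^2 + 18*p^3*w + 12*p^2*w^2 - 5*p^2*w - 29*p^2 - 2*p*w^2 - 92*p*w - 6*p - 60*w^2 + 12*w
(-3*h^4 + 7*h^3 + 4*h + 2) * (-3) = 9*h^4 - 21*h^3 - 12*h - 6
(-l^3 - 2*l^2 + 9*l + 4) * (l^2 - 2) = -l^5 - 2*l^4 + 11*l^3 + 8*l^2 - 18*l - 8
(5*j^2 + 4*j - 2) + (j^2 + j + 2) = 6*j^2 + 5*j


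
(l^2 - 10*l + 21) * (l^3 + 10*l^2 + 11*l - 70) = l^5 - 68*l^3 + 30*l^2 + 931*l - 1470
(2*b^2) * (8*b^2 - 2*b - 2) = 16*b^4 - 4*b^3 - 4*b^2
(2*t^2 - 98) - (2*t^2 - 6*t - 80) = 6*t - 18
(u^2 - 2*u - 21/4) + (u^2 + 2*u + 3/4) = 2*u^2 - 9/2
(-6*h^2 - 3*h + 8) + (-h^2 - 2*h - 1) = -7*h^2 - 5*h + 7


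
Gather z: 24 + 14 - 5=33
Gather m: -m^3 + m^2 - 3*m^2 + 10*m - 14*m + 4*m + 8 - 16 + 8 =-m^3 - 2*m^2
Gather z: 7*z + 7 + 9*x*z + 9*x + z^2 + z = 9*x + z^2 + z*(9*x + 8) + 7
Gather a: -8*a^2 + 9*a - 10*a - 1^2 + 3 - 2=-8*a^2 - a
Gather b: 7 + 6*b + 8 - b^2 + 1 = -b^2 + 6*b + 16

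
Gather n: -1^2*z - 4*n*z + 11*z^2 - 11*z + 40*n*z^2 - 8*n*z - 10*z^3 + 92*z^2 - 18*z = n*(40*z^2 - 12*z) - 10*z^3 + 103*z^2 - 30*z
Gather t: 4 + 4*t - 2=4*t + 2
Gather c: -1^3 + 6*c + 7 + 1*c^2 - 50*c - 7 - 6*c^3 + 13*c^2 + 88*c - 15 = -6*c^3 + 14*c^2 + 44*c - 16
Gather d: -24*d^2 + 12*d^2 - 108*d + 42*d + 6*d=-12*d^2 - 60*d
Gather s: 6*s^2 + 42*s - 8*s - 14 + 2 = 6*s^2 + 34*s - 12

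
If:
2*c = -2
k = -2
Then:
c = -1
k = -2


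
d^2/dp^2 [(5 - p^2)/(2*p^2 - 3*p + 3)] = 12*(-p^3 + 13*p^2 - 15*p + 1)/(8*p^6 - 36*p^5 + 90*p^4 - 135*p^3 + 135*p^2 - 81*p + 27)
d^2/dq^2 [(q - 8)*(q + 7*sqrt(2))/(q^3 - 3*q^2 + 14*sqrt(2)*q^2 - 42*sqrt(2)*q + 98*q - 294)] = 2*(q^6 - 24*q^5 + 21*sqrt(2)*q^5 - 609*sqrt(2)*q^4 + 366*q^4 - 12028*q^3 + 2303*sqrt(2)*q^3 - 59136*sqrt(2)*q^2 + 25578*q^2 - 309288*q + 80262*sqrt(2)*q - 385532*sqrt(2) + 144060)/(q^9 - 9*q^8 + 42*sqrt(2)*q^8 - 378*sqrt(2)*q^7 + 1497*q^7 - 13257*q^6 + 14854*sqrt(2)*q^6 - 124614*sqrt(2)*q^5 + 183750*q^5 - 1336230*q^4 + 773808*sqrt(2)*q^4 - 4000752*sqrt(2)*q^3 + 4830812*q^3 - 12360348*q^2 + 10890936*sqrt(2)*q^2 - 10890936*sqrt(2)*q + 25412184*q - 25412184)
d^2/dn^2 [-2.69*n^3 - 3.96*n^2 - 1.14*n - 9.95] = -16.14*n - 7.92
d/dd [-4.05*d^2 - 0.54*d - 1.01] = -8.1*d - 0.54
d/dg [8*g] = 8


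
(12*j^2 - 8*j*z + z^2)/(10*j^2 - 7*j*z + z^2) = (-6*j + z)/(-5*j + z)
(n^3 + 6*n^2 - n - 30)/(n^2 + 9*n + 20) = (n^2 + n - 6)/(n + 4)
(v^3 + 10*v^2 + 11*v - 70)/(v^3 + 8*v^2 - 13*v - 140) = (v - 2)/(v - 4)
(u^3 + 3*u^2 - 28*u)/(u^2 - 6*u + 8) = u*(u + 7)/(u - 2)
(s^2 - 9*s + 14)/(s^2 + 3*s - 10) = (s - 7)/(s + 5)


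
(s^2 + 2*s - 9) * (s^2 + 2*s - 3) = s^4 + 4*s^3 - 8*s^2 - 24*s + 27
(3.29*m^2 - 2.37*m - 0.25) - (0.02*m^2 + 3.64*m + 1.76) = 3.27*m^2 - 6.01*m - 2.01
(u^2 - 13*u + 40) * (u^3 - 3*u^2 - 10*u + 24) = u^5 - 16*u^4 + 69*u^3 + 34*u^2 - 712*u + 960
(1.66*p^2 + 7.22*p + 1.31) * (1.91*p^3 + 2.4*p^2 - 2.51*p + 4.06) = 3.1706*p^5 + 17.7742*p^4 + 15.6635*p^3 - 8.2386*p^2 + 26.0251*p + 5.3186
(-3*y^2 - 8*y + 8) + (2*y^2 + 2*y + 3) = -y^2 - 6*y + 11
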